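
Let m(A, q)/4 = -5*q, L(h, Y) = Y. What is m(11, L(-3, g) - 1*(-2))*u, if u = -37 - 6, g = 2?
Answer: 3440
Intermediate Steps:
u = -43
m(A, q) = -20*q (m(A, q) = 4*(-5*q) = -20*q)
m(11, L(-3, g) - 1*(-2))*u = -20*(2 - 1*(-2))*(-43) = -20*(2 + 2)*(-43) = -20*4*(-43) = -80*(-43) = 3440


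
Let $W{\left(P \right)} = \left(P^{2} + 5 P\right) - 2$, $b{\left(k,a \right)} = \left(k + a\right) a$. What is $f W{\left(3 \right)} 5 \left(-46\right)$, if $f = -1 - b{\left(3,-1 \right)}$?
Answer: $-5060$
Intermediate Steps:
$b{\left(k,a \right)} = a \left(a + k\right)$ ($b{\left(k,a \right)} = \left(a + k\right) a = a \left(a + k\right)$)
$W{\left(P \right)} = -2 + P^{2} + 5 P$
$f = 1$ ($f = -1 - - (-1 + 3) = -1 - \left(-1\right) 2 = -1 - -2 = -1 + 2 = 1$)
$f W{\left(3 \right)} 5 \left(-46\right) = 1 \left(-2 + 3^{2} + 5 \cdot 3\right) 5 \left(-46\right) = 1 \left(-2 + 9 + 15\right) 5 \left(-46\right) = 1 \cdot 22 \cdot 5 \left(-46\right) = 1 \cdot 110 \left(-46\right) = 110 \left(-46\right) = -5060$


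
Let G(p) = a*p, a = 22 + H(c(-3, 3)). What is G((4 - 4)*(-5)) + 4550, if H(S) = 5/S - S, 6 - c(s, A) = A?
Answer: 4550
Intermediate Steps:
c(s, A) = 6 - A
H(S) = -S + 5/S
a = 62/3 (a = 22 + (-(6 - 1*3) + 5/(6 - 1*3)) = 22 + (-(6 - 3) + 5/(6 - 3)) = 22 + (-1*3 + 5/3) = 22 + (-3 + 5*(1/3)) = 22 + (-3 + 5/3) = 22 - 4/3 = 62/3 ≈ 20.667)
G(p) = 62*p/3
G((4 - 4)*(-5)) + 4550 = 62*((4 - 4)*(-5))/3 + 4550 = 62*(0*(-5))/3 + 4550 = (62/3)*0 + 4550 = 0 + 4550 = 4550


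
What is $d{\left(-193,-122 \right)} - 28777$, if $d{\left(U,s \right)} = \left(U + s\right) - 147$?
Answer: $-29239$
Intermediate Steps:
$d{\left(U,s \right)} = -147 + U + s$
$d{\left(-193,-122 \right)} - 28777 = \left(-147 - 193 - 122\right) - 28777 = -462 - 28777 = -29239$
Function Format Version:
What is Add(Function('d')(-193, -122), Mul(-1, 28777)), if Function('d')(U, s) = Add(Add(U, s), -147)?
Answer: -29239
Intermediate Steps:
Function('d')(U, s) = Add(-147, U, s)
Add(Function('d')(-193, -122), Mul(-1, 28777)) = Add(Add(-147, -193, -122), Mul(-1, 28777)) = Add(-462, -28777) = -29239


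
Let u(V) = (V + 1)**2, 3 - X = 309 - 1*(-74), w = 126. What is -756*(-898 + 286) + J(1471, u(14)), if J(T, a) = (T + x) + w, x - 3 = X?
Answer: 463892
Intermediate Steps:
X = -380 (X = 3 - (309 - 1*(-74)) = 3 - (309 + 74) = 3 - 1*383 = 3 - 383 = -380)
x = -377 (x = 3 - 380 = -377)
u(V) = (1 + V)**2
J(T, a) = -251 + T (J(T, a) = (T - 377) + 126 = (-377 + T) + 126 = -251 + T)
-756*(-898 + 286) + J(1471, u(14)) = -756*(-898 + 286) + (-251 + 1471) = -756*(-612) + 1220 = 462672 + 1220 = 463892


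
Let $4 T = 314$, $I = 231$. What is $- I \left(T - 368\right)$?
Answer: $\frac{133749}{2} \approx 66875.0$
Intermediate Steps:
$T = \frac{157}{2}$ ($T = \frac{1}{4} \cdot 314 = \frac{157}{2} \approx 78.5$)
$- I \left(T - 368\right) = - 231 \left(\frac{157}{2} - 368\right) = - \frac{231 \left(-579\right)}{2} = \left(-1\right) \left(- \frac{133749}{2}\right) = \frac{133749}{2}$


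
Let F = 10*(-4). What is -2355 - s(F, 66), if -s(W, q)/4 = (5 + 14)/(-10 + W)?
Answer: -58913/25 ≈ -2356.5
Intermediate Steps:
F = -40
s(W, q) = -76/(-10 + W) (s(W, q) = -4*(5 + 14)/(-10 + W) = -76/(-10 + W))
-2355 - s(F, 66) = -2355 - (-76)/(-10 - 40) = -2355 - (-76)/(-50) = -2355 - (-76)*(-1)/50 = -2355 - 1*38/25 = -2355 - 38/25 = -58913/25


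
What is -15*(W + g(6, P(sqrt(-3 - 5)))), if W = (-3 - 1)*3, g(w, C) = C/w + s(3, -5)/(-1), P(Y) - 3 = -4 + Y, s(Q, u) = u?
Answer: 215/2 - 5*I*sqrt(2) ≈ 107.5 - 7.0711*I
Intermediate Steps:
P(Y) = -1 + Y (P(Y) = 3 + (-4 + Y) = -1 + Y)
g(w, C) = 5 + C/w (g(w, C) = C/w - 5/(-1) = C/w - 5*(-1) = C/w + 5 = 5 + C/w)
W = -12 (W = -4*3 = -12)
-15*(W + g(6, P(sqrt(-3 - 5)))) = -15*(-12 + (5 + (-1 + sqrt(-3 - 5))/6)) = -15*(-12 + (5 + (-1 + sqrt(-8))*(1/6))) = -15*(-12 + (5 + (-1 + 2*I*sqrt(2))*(1/6))) = -15*(-12 + (5 + (-1/6 + I*sqrt(2)/3))) = -15*(-12 + (29/6 + I*sqrt(2)/3)) = -15*(-43/6 + I*sqrt(2)/3) = 215/2 - 5*I*sqrt(2)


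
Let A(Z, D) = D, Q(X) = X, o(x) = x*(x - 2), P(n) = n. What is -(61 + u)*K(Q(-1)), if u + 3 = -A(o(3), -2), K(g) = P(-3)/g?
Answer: -180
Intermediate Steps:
o(x) = x*(-2 + x)
K(g) = -3/g
u = -1 (u = -3 - 1*(-2) = -3 + 2 = -1)
-(61 + u)*K(Q(-1)) = -(61 - 1)*(-3/(-1)) = -60*(-3*(-1)) = -60*3 = -1*180 = -180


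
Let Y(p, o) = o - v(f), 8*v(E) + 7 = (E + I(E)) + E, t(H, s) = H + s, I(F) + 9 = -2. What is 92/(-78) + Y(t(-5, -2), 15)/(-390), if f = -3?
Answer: -239/195 ≈ -1.2256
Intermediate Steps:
I(F) = -11 (I(F) = -9 - 2 = -11)
v(E) = -9/4 + E/4 (v(E) = -7/8 + ((E - 11) + E)/8 = -7/8 + ((-11 + E) + E)/8 = -7/8 + (-11 + 2*E)/8 = -7/8 + (-11/8 + E/4) = -9/4 + E/4)
Y(p, o) = 3 + o (Y(p, o) = o - (-9/4 + (¼)*(-3)) = o - (-9/4 - ¾) = o - 1*(-3) = o + 3 = 3 + o)
92/(-78) + Y(t(-5, -2), 15)/(-390) = 92/(-78) + (3 + 15)/(-390) = 92*(-1/78) + 18*(-1/390) = -46/39 - 3/65 = -239/195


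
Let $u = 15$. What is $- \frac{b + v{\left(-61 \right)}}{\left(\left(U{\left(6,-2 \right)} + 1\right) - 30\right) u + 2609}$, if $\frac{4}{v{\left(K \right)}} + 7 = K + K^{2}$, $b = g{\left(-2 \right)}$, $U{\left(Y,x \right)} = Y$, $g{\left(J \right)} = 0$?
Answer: $- \frac{1}{2067598} \approx -4.8365 \cdot 10^{-7}$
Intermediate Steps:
$b = 0$
$v{\left(K \right)} = \frac{4}{-7 + K + K^{2}}$ ($v{\left(K \right)} = \frac{4}{-7 + \left(K + K^{2}\right)} = \frac{4}{-7 + K + K^{2}}$)
$- \frac{b + v{\left(-61 \right)}}{\left(\left(U{\left(6,-2 \right)} + 1\right) - 30\right) u + 2609} = - \frac{0 + \frac{4}{-7 - 61 + \left(-61\right)^{2}}}{\left(\left(6 + 1\right) - 30\right) 15 + 2609} = - \frac{0 + \frac{4}{-7 - 61 + 3721}}{\left(7 - 30\right) 15 + 2609} = - \frac{0 + \frac{4}{3653}}{\left(-23\right) 15 + 2609} = - \frac{0 + 4 \cdot \frac{1}{3653}}{-345 + 2609} = - \frac{0 + \frac{4}{3653}}{2264} = - \frac{4}{3653 \cdot 2264} = \left(-1\right) \frac{1}{2067598} = - \frac{1}{2067598}$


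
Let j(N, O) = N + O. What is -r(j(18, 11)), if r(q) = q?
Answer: -29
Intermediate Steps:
-r(j(18, 11)) = -(18 + 11) = -1*29 = -29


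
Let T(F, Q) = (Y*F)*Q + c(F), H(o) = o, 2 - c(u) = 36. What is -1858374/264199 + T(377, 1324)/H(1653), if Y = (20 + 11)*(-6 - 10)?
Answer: -21804261497060/145573649 ≈ -1.4978e+5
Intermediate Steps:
c(u) = -34 (c(u) = 2 - 1*36 = 2 - 36 = -34)
Y = -496 (Y = 31*(-16) = -496)
T(F, Q) = -34 - 496*F*Q (T(F, Q) = (-496*F)*Q - 34 = -496*F*Q - 34 = -34 - 496*F*Q)
-1858374/264199 + T(377, 1324)/H(1653) = -1858374/264199 + (-34 - 496*377*1324)/1653 = -1858374*1/264199 + (-34 - 247577408)*(1/1653) = -1858374/264199 - 247577442*1/1653 = -1858374/264199 - 82525814/551 = -21804261497060/145573649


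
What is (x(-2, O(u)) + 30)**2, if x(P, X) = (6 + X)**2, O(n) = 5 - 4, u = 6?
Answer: 6241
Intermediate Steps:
O(n) = 1
(x(-2, O(u)) + 30)**2 = ((6 + 1)**2 + 30)**2 = (7**2 + 30)**2 = (49 + 30)**2 = 79**2 = 6241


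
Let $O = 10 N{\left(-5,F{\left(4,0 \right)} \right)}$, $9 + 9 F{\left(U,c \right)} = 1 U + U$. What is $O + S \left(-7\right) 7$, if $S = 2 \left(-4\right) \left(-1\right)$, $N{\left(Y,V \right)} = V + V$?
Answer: $- \frac{3548}{9} \approx -394.22$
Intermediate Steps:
$F{\left(U,c \right)} = -1 + \frac{2 U}{9}$ ($F{\left(U,c \right)} = -1 + \frac{1 U + U}{9} = -1 + \frac{U + U}{9} = -1 + \frac{2 U}{9}$)
$N{\left(Y,V \right)} = 2 V$
$S = 8$ ($S = \left(-8\right) \left(-1\right) = 8$)
$O = - \frac{20}{9}$ ($O = 10 \cdot 2 \left(-1 + \frac{2}{9} \cdot 4\right) = 10 \cdot 2 \left(-1 + \frac{8}{9}\right) = 10 \cdot 2 \left(- \frac{1}{9}\right) = 10 \left(- \frac{2}{9}\right) = - \frac{20}{9} \approx -2.2222$)
$O + S \left(-7\right) 7 = - \frac{20}{9} + 8 \left(-7\right) 7 = - \frac{20}{9} - 392 = - \frac{3548}{9}$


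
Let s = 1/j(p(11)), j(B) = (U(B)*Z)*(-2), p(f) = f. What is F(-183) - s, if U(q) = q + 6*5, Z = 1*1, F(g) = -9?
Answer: -737/82 ≈ -8.9878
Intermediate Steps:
Z = 1
U(q) = 30 + q (U(q) = q + 30 = 30 + q)
j(B) = -60 - 2*B (j(B) = ((30 + B)*1)*(-2) = (30 + B)*(-2) = -60 - 2*B)
s = -1/82 (s = 1/(-60 - 2*11) = 1/(-60 - 22) = 1/(-82) = -1/82 ≈ -0.012195)
F(-183) - s = -9 - 1*(-1/82) = -9 + 1/82 = -737/82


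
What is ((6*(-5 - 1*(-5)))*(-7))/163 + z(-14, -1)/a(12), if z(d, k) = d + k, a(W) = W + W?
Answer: -5/8 ≈ -0.62500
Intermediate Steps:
a(W) = 2*W
((6*(-5 - 1*(-5)))*(-7))/163 + z(-14, -1)/a(12) = ((6*(-5 - 1*(-5)))*(-7))/163 + (-14 - 1)/((2*12)) = ((6*(-5 + 5))*(-7))*(1/163) - 15/24 = ((6*0)*(-7))*(1/163) - 15*1/24 = (0*(-7))*(1/163) - 5/8 = 0*(1/163) - 5/8 = 0 - 5/8 = -5/8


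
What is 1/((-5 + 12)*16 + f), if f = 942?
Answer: 1/1054 ≈ 0.00094877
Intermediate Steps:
1/((-5 + 12)*16 + f) = 1/((-5 + 12)*16 + 942) = 1/(7*16 + 942) = 1/(112 + 942) = 1/1054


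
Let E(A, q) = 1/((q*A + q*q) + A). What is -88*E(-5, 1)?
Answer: 88/9 ≈ 9.7778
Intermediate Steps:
E(A, q) = 1/(A + q**2 + A*q) (E(A, q) = 1/((A*q + q**2) + A) = 1/((q**2 + A*q) + A) = 1/(A + q**2 + A*q))
-88*E(-5, 1) = -88/(-5 + 1**2 - 5*1) = -88/(-5 + 1 - 5) = -88/(-9) = -88*(-1/9) = 88/9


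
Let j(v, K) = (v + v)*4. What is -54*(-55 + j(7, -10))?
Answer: -54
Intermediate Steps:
j(v, K) = 8*v (j(v, K) = (2*v)*4 = 8*v)
-54*(-55 + j(7, -10)) = -54*(-55 + 8*7) = -54*(-55 + 56) = -54*1 = -54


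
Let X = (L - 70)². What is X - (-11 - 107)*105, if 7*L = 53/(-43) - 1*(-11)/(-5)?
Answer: 39318323494/2265025 ≈ 17359.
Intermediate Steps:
L = -738/1505 (L = (53/(-43) - 1*(-11)/(-5))/7 = (53*(-1/43) + 11*(-⅕))/7 = (-53/43 - 11/5)/7 = (⅐)*(-738/215) = -738/1505 ≈ -0.49037)
X = 11254663744/2265025 (X = (-738/1505 - 70)² = (-106088/1505)² = 11254663744/2265025 ≈ 4968.9)
X - (-11 - 107)*105 = 11254663744/2265025 - (-11 - 107)*105 = 11254663744/2265025 - (-118)*105 = 11254663744/2265025 - 1*(-12390) = 11254663744/2265025 + 12390 = 39318323494/2265025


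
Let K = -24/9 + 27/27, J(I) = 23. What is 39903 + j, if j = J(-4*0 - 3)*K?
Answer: 119594/3 ≈ 39865.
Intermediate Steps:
K = -5/3 (K = -24*⅑ + 27*(1/27) = -8/3 + 1 = -5/3 ≈ -1.6667)
j = -115/3 (j = 23*(-5/3) = -115/3 ≈ -38.333)
39903 + j = 39903 - 115/3 = 119594/3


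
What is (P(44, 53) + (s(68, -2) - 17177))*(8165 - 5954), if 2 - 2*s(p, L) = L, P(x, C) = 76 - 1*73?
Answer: -37967292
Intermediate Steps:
P(x, C) = 3 (P(x, C) = 76 - 73 = 3)
s(p, L) = 1 - L/2
(P(44, 53) + (s(68, -2) - 17177))*(8165 - 5954) = (3 + ((1 - ½*(-2)) - 17177))*(8165 - 5954) = (3 + ((1 + 1) - 17177))*2211 = (3 + (2 - 17177))*2211 = (3 - 17175)*2211 = -17172*2211 = -37967292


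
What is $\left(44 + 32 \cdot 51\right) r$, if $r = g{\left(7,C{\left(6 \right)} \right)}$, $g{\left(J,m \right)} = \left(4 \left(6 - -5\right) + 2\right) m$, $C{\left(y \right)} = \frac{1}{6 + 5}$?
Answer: $\frac{77096}{11} \approx 7008.7$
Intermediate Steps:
$C{\left(y \right)} = \frac{1}{11}$
$g{\left(J,m \right)} = 46 m$ ($g{\left(J,m \right)} = \left(4 \left(6 + 5\right) + 2\right) m = \left(4 \cdot 11 + 2\right) m = \left(44 + 2\right) m = 46 m$)
$r = \frac{46}{11}$ ($r = 46 \cdot \frac{1}{11} = \frac{46}{11} \approx 4.1818$)
$\left(44 + 32 \cdot 51\right) r = \left(44 + 32 \cdot 51\right) \frac{46}{11} = \left(44 + 1632\right) \frac{46}{11} = 1676 \cdot \frac{46}{11} = \frac{77096}{11}$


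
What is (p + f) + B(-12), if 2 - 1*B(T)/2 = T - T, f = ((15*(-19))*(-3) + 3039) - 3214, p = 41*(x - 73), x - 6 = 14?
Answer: -1489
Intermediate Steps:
x = 20 (x = 6 + 14 = 20)
p = -2173 (p = 41*(20 - 73) = 41*(-53) = -2173)
f = 680 (f = (-285*(-3) + 3039) - 3214 = (855 + 3039) - 3214 = 3894 - 3214 = 680)
B(T) = 4 (B(T) = 4 - 2*(T - T) = 4 - 2*0 = 4 + 0 = 4)
(p + f) + B(-12) = (-2173 + 680) + 4 = -1493 + 4 = -1489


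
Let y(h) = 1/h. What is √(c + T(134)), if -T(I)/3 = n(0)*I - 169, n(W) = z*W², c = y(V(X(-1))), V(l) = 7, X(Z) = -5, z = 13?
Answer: 5*√994/7 ≈ 22.520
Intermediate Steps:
c = ⅐ (c = 1/7 = ⅐ ≈ 0.14286)
n(W) = 13*W²
T(I) = 507 (T(I) = -3*((13*0²)*I - 169) = -3*((13*0)*I - 169) = -3*(0*I - 169) = -3*(0 - 169) = -3*(-169) = 507)
√(c + T(134)) = √(⅐ + 507) = √(3550/7) = 5*√994/7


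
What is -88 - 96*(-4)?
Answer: 296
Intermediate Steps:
-88 - 96*(-4) = -88 + 384 = 296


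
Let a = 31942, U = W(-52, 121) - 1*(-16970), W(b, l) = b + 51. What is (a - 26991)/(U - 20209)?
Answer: -4951/3240 ≈ -1.5281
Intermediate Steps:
W(b, l) = 51 + b
U = 16969 (U = (51 - 52) - 1*(-16970) = -1 + 16970 = 16969)
(a - 26991)/(U - 20209) = (31942 - 26991)/(16969 - 20209) = 4951/(-3240) = 4951*(-1/3240) = -4951/3240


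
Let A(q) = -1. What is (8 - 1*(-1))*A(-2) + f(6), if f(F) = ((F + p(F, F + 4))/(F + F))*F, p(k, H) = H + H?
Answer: 4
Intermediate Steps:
p(k, H) = 2*H
f(F) = 4 + 3*F/2 (f(F) = ((F + 2*(F + 4))/(F + F))*F = ((F + 2*(4 + F))/((2*F)))*F = ((F + (8 + 2*F))*(1/(2*F)))*F = ((8 + 3*F)*(1/(2*F)))*F = ((8 + 3*F)/(2*F))*F = 4 + 3*F/2)
(8 - 1*(-1))*A(-2) + f(6) = (8 - 1*(-1))*(-1) + (4 + (3/2)*6) = (8 + 1)*(-1) + (4 + 9) = 9*(-1) + 13 = -9 + 13 = 4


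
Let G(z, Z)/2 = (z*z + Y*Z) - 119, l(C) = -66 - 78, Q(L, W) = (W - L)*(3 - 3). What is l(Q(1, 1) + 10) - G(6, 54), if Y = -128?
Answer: 13846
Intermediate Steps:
Q(L, W) = 0 (Q(L, W) = (W - L)*0 = 0)
l(C) = -144
G(z, Z) = -238 - 256*Z + 2*z² (G(z, Z) = 2*((z*z - 128*Z) - 119) = 2*((z² - 128*Z) - 119) = 2*(-119 + z² - 128*Z) = -238 - 256*Z + 2*z²)
l(Q(1, 1) + 10) - G(6, 54) = -144 - (-238 - 256*54 + 2*6²) = -144 - (-238 - 13824 + 2*36) = -144 - (-238 - 13824 + 72) = -144 - 1*(-13990) = -144 + 13990 = 13846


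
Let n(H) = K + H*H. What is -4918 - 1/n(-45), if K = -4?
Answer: -9939279/2021 ≈ -4918.0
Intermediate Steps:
n(H) = -4 + H**2 (n(H) = -4 + H*H = -4 + H**2)
-4918 - 1/n(-45) = -4918 - 1/(-4 + (-45)**2) = -4918 - 1/(-4 + 2025) = -4918 - 1/2021 = -9939279/2021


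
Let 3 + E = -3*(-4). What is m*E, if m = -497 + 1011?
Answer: 4626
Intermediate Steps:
E = 9 (E = -3 - 3*(-4) = -3 + 12 = 9)
m = 514
m*E = 514*9 = 4626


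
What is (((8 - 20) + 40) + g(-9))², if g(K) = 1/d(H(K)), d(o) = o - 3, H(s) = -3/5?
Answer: 249001/324 ≈ 768.52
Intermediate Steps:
H(s) = -⅗ (H(s) = -3*⅕ = -⅗)
d(o) = -3 + o
g(K) = -5/18 (g(K) = 1/(-3 - ⅗) = 1/(-18/5) = -5/18)
(((8 - 20) + 40) + g(-9))² = (((8 - 20) + 40) - 5/18)² = ((-12 + 40) - 5/18)² = (28 - 5/18)² = (499/18)² = 249001/324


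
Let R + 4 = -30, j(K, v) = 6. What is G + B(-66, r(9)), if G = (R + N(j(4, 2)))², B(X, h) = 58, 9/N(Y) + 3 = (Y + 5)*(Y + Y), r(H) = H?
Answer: 2235923/1849 ≈ 1209.3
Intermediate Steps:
N(Y) = 9/(-3 + 2*Y*(5 + Y)) (N(Y) = 9/(-3 + (Y + 5)*(Y + Y)) = 9/(-3 + (5 + Y)*(2*Y)) = 9/(-3 + 2*Y*(5 + Y)))
R = -34 (R = -4 - 30 = -34)
G = 2128681/1849 (G = (-34 + 9/(-3 + 2*6² + 10*6))² = (-34 + 9/(-3 + 2*36 + 60))² = (-34 + 9/(-3 + 72 + 60))² = (-34 + 9/129)² = (-34 + 9*(1/129))² = (-34 + 3/43)² = (-1459/43)² = 2128681/1849 ≈ 1151.3)
G + B(-66, r(9)) = 2128681/1849 + 58 = 2235923/1849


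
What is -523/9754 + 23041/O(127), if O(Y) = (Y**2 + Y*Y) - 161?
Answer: 207955183/313074138 ≈ 0.66424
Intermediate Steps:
O(Y) = -161 + 2*Y**2 (O(Y) = (Y**2 + Y**2) - 161 = 2*Y**2 - 161 = -161 + 2*Y**2)
-523/9754 + 23041/O(127) = -523/9754 + 23041/(-161 + 2*127**2) = -523*1/9754 + 23041/(-161 + 2*16129) = -523/9754 + 23041/(-161 + 32258) = -523/9754 + 23041/32097 = 207955183/313074138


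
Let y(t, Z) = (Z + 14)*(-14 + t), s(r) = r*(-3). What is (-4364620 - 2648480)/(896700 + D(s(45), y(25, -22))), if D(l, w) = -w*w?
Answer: -1753275/222239 ≈ -7.8891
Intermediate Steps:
s(r) = -3*r
y(t, Z) = (-14 + t)*(14 + Z) (y(t, Z) = (14 + Z)*(-14 + t) = (-14 + t)*(14 + Z))
D(l, w) = -w²
(-4364620 - 2648480)/(896700 + D(s(45), y(25, -22))) = (-4364620 - 2648480)/(896700 - (-196 - 14*(-22) + 14*25 - 22*25)²) = -7013100/(896700 - (-196 + 308 + 350 - 550)²) = -7013100/(896700 - 1*(-88)²) = -7013100/(896700 - 1*7744) = -7013100/(896700 - 7744) = -7013100/888956 = -7013100*1/888956 = -1753275/222239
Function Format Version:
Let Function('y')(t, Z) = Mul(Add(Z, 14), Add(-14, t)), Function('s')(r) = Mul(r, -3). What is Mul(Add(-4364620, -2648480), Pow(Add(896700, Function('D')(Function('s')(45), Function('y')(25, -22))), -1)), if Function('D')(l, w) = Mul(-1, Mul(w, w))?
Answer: Rational(-1753275, 222239) ≈ -7.8891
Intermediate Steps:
Function('s')(r) = Mul(-3, r)
Function('y')(t, Z) = Mul(Add(-14, t), Add(14, Z)) (Function('y')(t, Z) = Mul(Add(14, Z), Add(-14, t)) = Mul(Add(-14, t), Add(14, Z)))
Function('D')(l, w) = Mul(-1, Pow(w, 2))
Mul(Add(-4364620, -2648480), Pow(Add(896700, Function('D')(Function('s')(45), Function('y')(25, -22))), -1)) = Mul(Add(-4364620, -2648480), Pow(Add(896700, Mul(-1, Pow(Add(-196, Mul(-14, -22), Mul(14, 25), Mul(-22, 25)), 2))), -1)) = Mul(-7013100, Pow(Add(896700, Mul(-1, Pow(Add(-196, 308, 350, -550), 2))), -1)) = Mul(-7013100, Pow(Add(896700, Mul(-1, Pow(-88, 2))), -1)) = Mul(-7013100, Pow(Add(896700, Mul(-1, 7744)), -1)) = Mul(-7013100, Pow(Add(896700, -7744), -1)) = Mul(-7013100, Pow(888956, -1)) = Mul(-7013100, Rational(1, 888956)) = Rational(-1753275, 222239)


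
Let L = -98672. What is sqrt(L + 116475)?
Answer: sqrt(17803) ≈ 133.43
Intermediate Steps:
sqrt(L + 116475) = sqrt(-98672 + 116475) = sqrt(17803)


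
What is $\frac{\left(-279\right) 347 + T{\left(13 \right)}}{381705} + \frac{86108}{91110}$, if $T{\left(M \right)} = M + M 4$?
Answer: $\frac{267257154}{386412695} \approx 0.69164$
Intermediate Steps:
$T{\left(M \right)} = 5 M$ ($T{\left(M \right)} = M + 4 M = 5 M$)
$\frac{\left(-279\right) 347 + T{\left(13 \right)}}{381705} + \frac{86108}{91110} = \frac{\left(-279\right) 347 + 5 \cdot 13}{381705} + \frac{86108}{91110} = \left(-96813 + 65\right) \frac{1}{381705} + 86108 \cdot \frac{1}{91110} = \left(-96748\right) \frac{1}{381705} + \frac{43054}{45555} = - \frac{96748}{381705} + \frac{43054}{45555} = \frac{267257154}{386412695}$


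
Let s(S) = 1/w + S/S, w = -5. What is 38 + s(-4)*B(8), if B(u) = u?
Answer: 222/5 ≈ 44.400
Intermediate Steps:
s(S) = ⅘ (s(S) = 1/(-5) + S/S = 1*(-⅕) + 1 = -⅕ + 1 = ⅘)
38 + s(-4)*B(8) = 38 + (⅘)*8 = 38 + 32/5 = 222/5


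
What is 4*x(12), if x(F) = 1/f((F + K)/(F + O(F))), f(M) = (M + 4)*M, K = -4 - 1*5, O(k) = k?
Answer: 256/33 ≈ 7.7576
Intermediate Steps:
K = -9 (K = -4 - 5 = -9)
f(M) = M*(4 + M) (f(M) = (4 + M)*M = M*(4 + M))
x(F) = 2*F/((-9 + F)*(4 + (-9 + F)/(2*F))) (x(F) = 1/(((F - 9)/(F + F))*(4 + (F - 9)/(F + F))) = 1/(((-9 + F)/((2*F)))*(4 + (-9 + F)/((2*F)))) = 1/(((-9 + F)*(1/(2*F)))*(4 + (-9 + F)*(1/(2*F)))) = 1/(((-9 + F)/(2*F))*(4 + (-9 + F)/(2*F))) = 1/((-9 + F)*(4 + (-9 + F)/(2*F))/(2*F)) = 2*F/((-9 + F)*(4 + (-9 + F)/(2*F))))
4*x(12) = 4*((4/9)*12**2/((-1 + 12)*(-9 + 12))) = 4*((4/9)*144/(11*3)) = 4*((4/9)*144*(1/11)*(1/3)) = 4*(64/33) = 256/33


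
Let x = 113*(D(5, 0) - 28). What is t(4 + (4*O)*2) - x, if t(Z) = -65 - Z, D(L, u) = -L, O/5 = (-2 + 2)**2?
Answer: 3660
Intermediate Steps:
O = 0 (O = 5*(-2 + 2)**2 = 5*0**2 = 5*0 = 0)
x = -3729 (x = 113*(-1*5 - 28) = 113*(-5 - 28) = 113*(-33) = -3729)
t(4 + (4*O)*2) - x = (-65 - (4 + (4*0)*2)) - 1*(-3729) = (-65 - (4 + 0*2)) + 3729 = (-65 - (4 + 0)) + 3729 = (-65 - 1*4) + 3729 = (-65 - 4) + 3729 = -69 + 3729 = 3660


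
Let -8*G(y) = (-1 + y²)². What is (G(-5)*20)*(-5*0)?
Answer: 0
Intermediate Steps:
G(y) = -(-1 + y²)²/8
(G(-5)*20)*(-5*0) = (-(-1 + (-5)²)²/8*20)*(-5*0) = (-(-1 + 25)²/8*20)*0 = (-⅛*24²*20)*0 = (-⅛*576*20)*0 = -72*20*0 = -1440*0 = 0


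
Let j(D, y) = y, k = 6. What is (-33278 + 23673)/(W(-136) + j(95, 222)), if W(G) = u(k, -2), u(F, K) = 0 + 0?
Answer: -9605/222 ≈ -43.266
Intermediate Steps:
u(F, K) = 0
W(G) = 0
(-33278 + 23673)/(W(-136) + j(95, 222)) = (-33278 + 23673)/(0 + 222) = -9605/222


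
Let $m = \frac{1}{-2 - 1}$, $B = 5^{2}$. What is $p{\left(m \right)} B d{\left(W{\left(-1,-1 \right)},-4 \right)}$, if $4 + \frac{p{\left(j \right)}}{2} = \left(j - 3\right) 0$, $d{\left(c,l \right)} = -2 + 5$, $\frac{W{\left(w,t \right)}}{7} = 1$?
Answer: $-600$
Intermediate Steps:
$W{\left(w,t \right)} = 7$ ($W{\left(w,t \right)} = 7 \cdot 1 = 7$)
$d{\left(c,l \right)} = 3$
$B = 25$
$m = - \frac{1}{3}$ ($m = \frac{1}{-3} = - \frac{1}{3} \approx -0.33333$)
$p{\left(j \right)} = -8$ ($p{\left(j \right)} = -8 + 2 \left(j - 3\right) 0 = -8 + 2 \left(-3 + j\right) 0 = -8 + 2 \cdot 0 = -8 + 0 = -8$)
$p{\left(m \right)} B d{\left(W{\left(-1,-1 \right)},-4 \right)} = \left(-8\right) 25 \cdot 3 = \left(-200\right) 3 = -600$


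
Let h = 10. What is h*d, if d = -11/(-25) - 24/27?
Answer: -202/45 ≈ -4.4889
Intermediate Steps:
d = -101/225 (d = -11*(-1/25) - 24*1/27 = 11/25 - 8/9 = -101/225 ≈ -0.44889)
h*d = 10*(-101/225) = -202/45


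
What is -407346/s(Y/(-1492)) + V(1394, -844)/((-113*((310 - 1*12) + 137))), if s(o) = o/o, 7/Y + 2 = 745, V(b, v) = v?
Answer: -20023091786/49155 ≈ -4.0735e+5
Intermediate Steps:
Y = 7/743 (Y = 7/(-2 + 745) = 7/743 ≈ 0.0094213)
s(o) = 1
-407346/s(Y/(-1492)) + V(1394, -844)/((-113*((310 - 1*12) + 137))) = -407346/1 - 844*(-1/(113*((310 - 1*12) + 137))) = -407346*1 - 844*(-1/(113*((310 - 12) + 137))) = -407346 - 844*(-1/(113*(298 + 137))) = -407346 - 844/((-113*435)) = -407346 - 844/(-49155) = -407346 - 844*(-1/49155) = -407346 + 844/49155 = -20023091786/49155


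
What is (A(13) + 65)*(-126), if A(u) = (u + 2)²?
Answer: -36540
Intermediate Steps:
A(u) = (2 + u)²
(A(13) + 65)*(-126) = ((2 + 13)² + 65)*(-126) = (15² + 65)*(-126) = (225 + 65)*(-126) = 290*(-126) = -36540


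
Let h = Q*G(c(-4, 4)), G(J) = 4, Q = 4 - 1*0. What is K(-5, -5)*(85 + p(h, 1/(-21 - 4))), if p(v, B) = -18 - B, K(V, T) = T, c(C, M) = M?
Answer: -1676/5 ≈ -335.20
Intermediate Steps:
Q = 4 (Q = 4 + 0 = 4)
h = 16 (h = 4*4 = 16)
K(-5, -5)*(85 + p(h, 1/(-21 - 4))) = -5*(85 + (-18 - 1/(-21 - 4))) = -5*(85 + (-18 - 1/(-25))) = -5*(85 + (-18 - 1*(-1/25))) = -5*(85 + (-18 + 1/25)) = -5*(85 - 449/25) = -5*1676/25 = -1676/5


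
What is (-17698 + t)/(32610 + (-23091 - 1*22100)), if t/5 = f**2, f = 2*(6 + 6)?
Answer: 14818/12581 ≈ 1.1778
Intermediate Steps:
f = 24 (f = 2*12 = 24)
t = 2880 (t = 5*24**2 = 5*576 = 2880)
(-17698 + t)/(32610 + (-23091 - 1*22100)) = (-17698 + 2880)/(32610 + (-23091 - 1*22100)) = -14818/(32610 + (-23091 - 22100)) = -14818/(32610 - 45191) = -14818/(-12581) = -14818*(-1/12581) = 14818/12581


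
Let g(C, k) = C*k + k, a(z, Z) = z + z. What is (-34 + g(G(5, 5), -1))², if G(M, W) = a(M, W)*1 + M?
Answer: 2500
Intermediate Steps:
a(z, Z) = 2*z
G(M, W) = 3*M (G(M, W) = (2*M)*1 + M = 2*M + M = 3*M)
g(C, k) = k + C*k
(-34 + g(G(5, 5), -1))² = (-34 - (1 + 3*5))² = (-34 - (1 + 15))² = (-34 - 1*16)² = (-34 - 16)² = (-50)² = 2500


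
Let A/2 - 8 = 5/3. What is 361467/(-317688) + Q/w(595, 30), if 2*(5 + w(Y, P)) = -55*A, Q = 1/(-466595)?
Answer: -6465249947133/5682212573800 ≈ -1.1378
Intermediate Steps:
A = 58/3 (A = 16 + 2*(5/3) = 16 + 10/3 = 58/3 ≈ 19.333)
Q = -1/466595 ≈ -2.1432e-6
w(Y, P) = -1610/3 (w(Y, P) = -5 + (-55*58/3)/2 = -5 + (½)*(-3190/3) = -5 - 1595/3 = -1610/3)
361467/(-317688) + Q/w(595, 30) = 361467/(-317688) - 1/(466595*(-1610/3)) = 361467*(-1/317688) - 1/466595*(-3/1610) = -120489/105896 + 3/751217950 = -6465249947133/5682212573800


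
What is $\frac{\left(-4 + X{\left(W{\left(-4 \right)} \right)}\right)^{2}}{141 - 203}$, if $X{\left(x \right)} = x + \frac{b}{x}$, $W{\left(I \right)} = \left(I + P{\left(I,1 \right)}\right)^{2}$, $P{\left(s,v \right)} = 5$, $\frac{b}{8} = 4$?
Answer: $- \frac{841}{62} \approx -13.565$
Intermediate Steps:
$b = 32$ ($b = 8 \cdot 4 = 32$)
$W{\left(I \right)} = \left(5 + I\right)^{2}$ ($W{\left(I \right)} = \left(I + 5\right)^{2} = \left(5 + I\right)^{2}$)
$X{\left(x \right)} = x + \frac{32}{x}$
$\frac{\left(-4 + X{\left(W{\left(-4 \right)} \right)}\right)^{2}}{141 - 203} = \frac{\left(-4 + \left(\left(5 - 4\right)^{2} + \frac{32}{\left(5 - 4\right)^{2}}\right)\right)^{2}}{141 - 203} = \frac{\left(-4 + \left(1^{2} + \frac{32}{1^{2}}\right)\right)^{2}}{-62} = \left(-4 + \left(1 + \frac{32}{1}\right)\right)^{2} \left(- \frac{1}{62}\right) = \left(-4 + \left(1 + 32 \cdot 1\right)\right)^{2} \left(- \frac{1}{62}\right) = \left(-4 + \left(1 + 32\right)\right)^{2} \left(- \frac{1}{62}\right) = \left(-4 + 33\right)^{2} \left(- \frac{1}{62}\right) = 29^{2} \left(- \frac{1}{62}\right) = 841 \left(- \frac{1}{62}\right) = - \frac{841}{62}$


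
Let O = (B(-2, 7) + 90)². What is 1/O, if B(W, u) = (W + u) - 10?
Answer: 1/7225 ≈ 0.00013841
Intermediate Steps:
B(W, u) = -10 + W + u
O = 7225 (O = ((-10 - 2 + 7) + 90)² = (-5 + 90)² = 85² = 7225)
1/O = 1/7225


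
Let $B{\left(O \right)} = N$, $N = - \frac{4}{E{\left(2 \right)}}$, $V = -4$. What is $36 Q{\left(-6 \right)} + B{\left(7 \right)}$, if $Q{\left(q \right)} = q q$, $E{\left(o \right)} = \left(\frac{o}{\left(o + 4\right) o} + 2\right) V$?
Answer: $\frac{16854}{13} \approx 1296.5$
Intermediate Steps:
$E{\left(o \right)} = -8 - \frac{4}{4 + o}$ ($E{\left(o \right)} = \left(\frac{o}{\left(o + 4\right) o} + 2\right) \left(-4\right) = \left(\frac{o}{\left(4 + o\right) o} + 2\right) \left(-4\right) = \left(\frac{o}{o \left(4 + o\right)} + 2\right) \left(-4\right) = \left(o \frac{1}{o \left(4 + o\right)} + 2\right) \left(-4\right) = \left(\frac{1}{4 + o} + 2\right) \left(-4\right) = \left(2 + \frac{1}{4 + o}\right) \left(-4\right) = -8 - \frac{4}{4 + o}$)
$Q{\left(q \right)} = q^{2}$
$N = \frac{6}{13}$ ($N = - \frac{4}{4 \frac{1}{4 + 2} \left(-9 - 4\right)} = - \frac{4}{4 \cdot \frac{1}{6} \left(-9 - 4\right)} = - \frac{4}{4 \cdot \frac{1}{6} \left(-13\right)} = - \frac{4}{- \frac{26}{3}} = \left(-4\right) \left(- \frac{3}{26}\right) = \frac{6}{13} \approx 0.46154$)
$B{\left(O \right)} = \frac{6}{13}$
$36 Q{\left(-6 \right)} + B{\left(7 \right)} = 36 \left(-6\right)^{2} + \frac{6}{13} = 36 \cdot 36 + \frac{6}{13} = 1296 + \frac{6}{13} = \frac{16854}{13}$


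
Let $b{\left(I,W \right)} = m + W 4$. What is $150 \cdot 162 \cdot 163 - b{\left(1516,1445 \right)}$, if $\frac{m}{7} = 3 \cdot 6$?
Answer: $3954994$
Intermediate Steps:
$m = 126$ ($m = 7 \cdot 3 \cdot 6 = 7 \cdot 18 = 126$)
$b{\left(I,W \right)} = 126 + 4 W$ ($b{\left(I,W \right)} = 126 + W 4 = 126 + 4 W$)
$150 \cdot 162 \cdot 163 - b{\left(1516,1445 \right)} = 150 \cdot 162 \cdot 163 - \left(126 + 4 \cdot 1445\right) = 24300 \cdot 163 - \left(126 + 5780\right) = 3960900 - 5906 = 3954994$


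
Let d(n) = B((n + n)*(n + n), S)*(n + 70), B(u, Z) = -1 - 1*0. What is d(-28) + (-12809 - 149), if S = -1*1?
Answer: -13000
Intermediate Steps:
S = -1
B(u, Z) = -1 (B(u, Z) = -1 + 0 = -1)
d(n) = -70 - n (d(n) = -(n + 70) = -(70 + n) = -70 - n)
d(-28) + (-12809 - 149) = (-70 - 1*(-28)) + (-12809 - 149) = (-70 + 28) - 12958 = -42 - 12958 = -13000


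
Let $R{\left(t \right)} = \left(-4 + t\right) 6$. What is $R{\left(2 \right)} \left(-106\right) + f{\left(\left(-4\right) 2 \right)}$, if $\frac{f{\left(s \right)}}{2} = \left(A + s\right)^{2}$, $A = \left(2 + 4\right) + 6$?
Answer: $1304$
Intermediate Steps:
$R{\left(t \right)} = -24 + 6 t$
$A = 12$ ($A = 6 + 6 = 12$)
$f{\left(s \right)} = 2 \left(12 + s\right)^{2}$
$R{\left(2 \right)} \left(-106\right) + f{\left(\left(-4\right) 2 \right)} = \left(-24 + 6 \cdot 2\right) \left(-106\right) + 2 \left(12 - 8\right)^{2} = \left(-24 + 12\right) \left(-106\right) + 2 \left(12 - 8\right)^{2} = \left(-12\right) \left(-106\right) + 2 \cdot 4^{2} = 1272 + 2 \cdot 16 = 1272 + 32 = 1304$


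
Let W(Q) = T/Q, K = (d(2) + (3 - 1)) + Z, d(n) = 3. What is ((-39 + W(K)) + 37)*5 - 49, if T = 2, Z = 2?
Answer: -403/7 ≈ -57.571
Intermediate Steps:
K = 7 (K = (3 + (3 - 1)) + 2 = (3 + 2) + 2 = 5 + 2 = 7)
W(Q) = 2/Q
((-39 + W(K)) + 37)*5 - 49 = ((-39 + 2/7) + 37)*5 - 49 = (-271/7 + 37)*5 - 49 = -12/7*5 - 49 = -60/7 - 49 = -403/7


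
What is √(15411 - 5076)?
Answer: √10335 ≈ 101.66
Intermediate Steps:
√(15411 - 5076) = √10335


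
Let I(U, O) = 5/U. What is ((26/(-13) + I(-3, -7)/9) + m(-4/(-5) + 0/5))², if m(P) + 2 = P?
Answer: 208849/18225 ≈ 11.459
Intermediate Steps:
m(P) = -2 + P
((26/(-13) + I(-3, -7)/9) + m(-4/(-5) + 0/5))² = ((26/(-13) + (5/(-3))/9) + (-2 + (-4/(-5) + 0/5)))² = ((26*(-1/13) + (5*(-⅓))*(⅑)) + (-2 + (-4*(-⅕) + 0*(⅕))))² = ((-2 - 5/3*⅑) + (-2 + (⅘ + 0)))² = ((-2 - 5/27) + (-2 + ⅘))² = (-59/27 - 6/5)² = (-457/135)² = 208849/18225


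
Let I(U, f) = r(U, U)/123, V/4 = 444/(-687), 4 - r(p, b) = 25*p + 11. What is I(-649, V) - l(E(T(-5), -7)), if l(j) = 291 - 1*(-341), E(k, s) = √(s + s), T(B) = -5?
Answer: -20506/41 ≈ -500.15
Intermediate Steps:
r(p, b) = -7 - 25*p (r(p, b) = 4 - (25*p + 11) = 4 - (11 + 25*p) = 4 + (-11 - 25*p) = -7 - 25*p)
V = -592/229 (V = 4*(444/(-687)) = 4*(444*(-1/687)) = 4*(-148/229) = -592/229 ≈ -2.5852)
I(U, f) = -7/123 - 25*U/123 (I(U, f) = (-7 - 25*U)/123 = (-7 - 25*U)*(1/123) = -7/123 - 25*U/123)
E(k, s) = √2*√s (E(k, s) = √(2*s) = √2*√s)
l(j) = 632 (l(j) = 291 + 341 = 632)
I(-649, V) - l(E(T(-5), -7)) = (-7/123 - 25/123*(-649)) - 1*632 = (-7/123 + 16225/123) - 632 = 5406/41 - 632 = -20506/41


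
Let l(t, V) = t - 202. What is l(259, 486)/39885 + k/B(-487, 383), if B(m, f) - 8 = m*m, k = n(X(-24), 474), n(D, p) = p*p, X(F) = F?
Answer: 332397087/350363135 ≈ 0.94872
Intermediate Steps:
n(D, p) = p²
l(t, V) = -202 + t
k = 224676 (k = 474² = 224676)
B(m, f) = 8 + m² (B(m, f) = 8 + m*m = 8 + m²)
l(259, 486)/39885 + k/B(-487, 383) = (-202 + 259)/39885 + 224676/(8 + (-487)²) = 57*(1/39885) + 224676/(8 + 237169) = 19/13295 + 224676/237177 = 19/13295 + 224676*(1/237177) = 19/13295 + 24964/26353 = 332397087/350363135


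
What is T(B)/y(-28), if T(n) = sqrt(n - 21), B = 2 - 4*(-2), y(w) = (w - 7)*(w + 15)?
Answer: I*sqrt(11)/455 ≈ 0.0072893*I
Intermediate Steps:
y(w) = (-7 + w)*(15 + w)
B = 10 (B = 2 + 8 = 10)
T(n) = sqrt(-21 + n)
T(B)/y(-28) = sqrt(-21 + 10)/(-105 + (-28)**2 + 8*(-28)) = sqrt(-11)/(-105 + 784 - 224) = (I*sqrt(11))/455 = (I*sqrt(11))*(1/455) = I*sqrt(11)/455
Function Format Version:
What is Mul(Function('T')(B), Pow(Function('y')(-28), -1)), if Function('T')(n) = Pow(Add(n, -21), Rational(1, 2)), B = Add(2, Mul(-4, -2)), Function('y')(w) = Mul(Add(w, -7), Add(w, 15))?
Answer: Mul(Rational(1, 455), I, Pow(11, Rational(1, 2))) ≈ Mul(0.0072893, I)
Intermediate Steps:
Function('y')(w) = Mul(Add(-7, w), Add(15, w))
B = 10 (B = Add(2, 8) = 10)
Function('T')(n) = Pow(Add(-21, n), Rational(1, 2))
Mul(Function('T')(B), Pow(Function('y')(-28), -1)) = Mul(Pow(Add(-21, 10), Rational(1, 2)), Pow(Add(-105, Pow(-28, 2), Mul(8, -28)), -1)) = Mul(Pow(-11, Rational(1, 2)), Pow(Add(-105, 784, -224), -1)) = Mul(Mul(I, Pow(11, Rational(1, 2))), Pow(455, -1)) = Mul(Mul(I, Pow(11, Rational(1, 2))), Rational(1, 455)) = Mul(Rational(1, 455), I, Pow(11, Rational(1, 2)))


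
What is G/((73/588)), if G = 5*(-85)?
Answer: -249900/73 ≈ -3423.3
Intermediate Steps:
G = -425
G/((73/588)) = -425/(73/588) = -425/(73*(1/588)) = -425/73/588 = -425*588/73 = -249900/73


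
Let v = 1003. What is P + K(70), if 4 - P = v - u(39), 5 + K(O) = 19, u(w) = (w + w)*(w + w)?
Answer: 5099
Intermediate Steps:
u(w) = 4*w² (u(w) = (2*w)*(2*w) = 4*w²)
K(O) = 14 (K(O) = -5 + 19 = 14)
P = 5085 (P = 4 - (1003 - 4*39²) = 4 - (1003 - 4*1521) = 4 - (1003 - 1*6084) = 4 - (1003 - 6084) = 4 - 1*(-5081) = 4 + 5081 = 5085)
P + K(70) = 5085 + 14 = 5099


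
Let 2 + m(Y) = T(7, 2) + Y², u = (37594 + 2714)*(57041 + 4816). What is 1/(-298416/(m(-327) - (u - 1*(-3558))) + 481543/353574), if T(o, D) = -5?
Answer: 55096300386738/75043893001015 ≈ 0.73419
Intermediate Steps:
u = 2493331956 (u = 40308*61857 = 2493331956)
m(Y) = -7 + Y² (m(Y) = -2 + (-5 + Y²) = -7 + Y²)
1/(-298416/(m(-327) - (u - 1*(-3558))) + 481543/353574) = 1/(-298416/((-7 + (-327)²) - (2493331956 - 1*(-3558))) + 481543/353574) = 1/(-298416/((-7 + 106929) - (2493331956 + 3558)) + 481543*(1/353574)) = 1/(-298416/(106922 - 1*2493335514) + 481543/353574) = 1/(-298416/(106922 - 2493335514) + 481543/353574) = 1/(-298416/(-2493228592) + 481543/353574) = 1/(-298416*(-1/2493228592) + 481543/353574) = 1/(18651/155826787 + 481543/353574) = 1/(75043893001015/55096300386738) = 55096300386738/75043893001015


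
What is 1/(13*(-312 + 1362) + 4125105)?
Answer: 1/4138755 ≈ 2.4162e-7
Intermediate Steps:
1/(13*(-312 + 1362) + 4125105) = 1/(13*1050 + 4125105) = 1/(13650 + 4125105) = 1/4138755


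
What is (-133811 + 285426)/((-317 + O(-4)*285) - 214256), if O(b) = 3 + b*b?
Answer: -151615/209158 ≈ -0.72488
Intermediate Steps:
O(b) = 3 + b**2
(-133811 + 285426)/((-317 + O(-4)*285) - 214256) = (-133811 + 285426)/((-317 + (3 + (-4)**2)*285) - 214256) = 151615/((-317 + (3 + 16)*285) - 214256) = 151615/((-317 + 19*285) - 214256) = 151615/((-317 + 5415) - 214256) = 151615/(5098 - 214256) = 151615/(-209158) = 151615*(-1/209158) = -151615/209158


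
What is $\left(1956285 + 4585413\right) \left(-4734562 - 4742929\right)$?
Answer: $-61998883919718$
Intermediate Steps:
$\left(1956285 + 4585413\right) \left(-4734562 - 4742929\right) = 6541698 \left(-9477491\right) = -61998883919718$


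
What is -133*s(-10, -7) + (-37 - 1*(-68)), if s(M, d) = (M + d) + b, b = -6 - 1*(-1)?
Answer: 2957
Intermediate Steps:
b = -5 (b = -6 + 1 = -5)
s(M, d) = -5 + M + d (s(M, d) = (M + d) - 5 = -5 + M + d)
-133*s(-10, -7) + (-37 - 1*(-68)) = -133*(-5 - 10 - 7) + (-37 - 1*(-68)) = -133*(-22) + (-37 + 68) = 2926 + 31 = 2957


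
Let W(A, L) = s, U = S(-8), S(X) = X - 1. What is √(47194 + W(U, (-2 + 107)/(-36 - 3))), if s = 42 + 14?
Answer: 15*√210 ≈ 217.37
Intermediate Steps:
S(X) = -1 + X
U = -9 (U = -1 - 8 = -9)
s = 56
W(A, L) = 56
√(47194 + W(U, (-2 + 107)/(-36 - 3))) = √(47194 + 56) = √47250 = 15*√210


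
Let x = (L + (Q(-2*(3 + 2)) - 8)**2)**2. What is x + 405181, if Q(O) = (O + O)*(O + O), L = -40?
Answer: 23600738557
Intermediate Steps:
Q(O) = 4*O**2 (Q(O) = (2*O)*(2*O) = 4*O**2)
x = 23600333376 (x = (-40 + (4*(-2*(3 + 2))**2 - 8)**2)**2 = (-40 + (4*(-2*5)**2 - 8)**2)**2 = (-40 + (4*(-10)**2 - 8)**2)**2 = (-40 + (4*100 - 8)**2)**2 = (-40 + (400 - 8)**2)**2 = (-40 + 392**2)**2 = (-40 + 153664)**2 = 153624**2 = 23600333376)
x + 405181 = 23600333376 + 405181 = 23600738557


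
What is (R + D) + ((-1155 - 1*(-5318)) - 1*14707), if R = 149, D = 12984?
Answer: 2589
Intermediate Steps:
(R + D) + ((-1155 - 1*(-5318)) - 1*14707) = (149 + 12984) + ((-1155 - 1*(-5318)) - 1*14707) = 13133 + ((-1155 + 5318) - 14707) = 13133 + (4163 - 14707) = 13133 - 10544 = 2589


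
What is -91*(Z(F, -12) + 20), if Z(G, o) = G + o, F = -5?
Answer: -273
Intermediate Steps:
-91*(Z(F, -12) + 20) = -91*((-5 - 12) + 20) = -91*(-17 + 20) = -91*3 = -273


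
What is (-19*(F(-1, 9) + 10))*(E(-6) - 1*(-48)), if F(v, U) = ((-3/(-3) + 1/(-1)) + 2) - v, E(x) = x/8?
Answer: -46683/4 ≈ -11671.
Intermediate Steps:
E(x) = x/8 (E(x) = x*(1/8) = x/8)
F(v, U) = 2 - v (F(v, U) = ((-3*(-1/3) + 1*(-1)) + 2) - v = ((1 - 1) + 2) - v = (0 + 2) - v = 2 - v)
(-19*(F(-1, 9) + 10))*(E(-6) - 1*(-48)) = (-19*((2 - 1*(-1)) + 10))*((1/8)*(-6) - 1*(-48)) = (-19*((2 + 1) + 10))*(-3/4 + 48) = -19*(3 + 10)*(189/4) = -19*13*(189/4) = -247*189/4 = -46683/4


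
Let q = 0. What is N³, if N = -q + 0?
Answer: 0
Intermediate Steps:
N = 0 (N = -1*0 + 0 = 0 + 0 = 0)
N³ = 0³ = 0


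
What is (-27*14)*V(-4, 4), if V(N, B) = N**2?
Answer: -6048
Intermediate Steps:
(-27*14)*V(-4, 4) = -27*14*(-4)**2 = -378*16 = -6048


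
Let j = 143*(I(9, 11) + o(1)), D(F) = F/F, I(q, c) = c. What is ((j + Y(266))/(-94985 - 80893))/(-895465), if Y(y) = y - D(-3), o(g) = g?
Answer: 1981/157492593270 ≈ 1.2578e-8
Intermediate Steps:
D(F) = 1
Y(y) = -1 + y (Y(y) = y - 1*1 = y - 1 = -1 + y)
j = 1716 (j = 143*(11 + 1) = 143*12 = 1716)
((j + Y(266))/(-94985 - 80893))/(-895465) = ((1716 + (-1 + 266))/(-94985 - 80893))/(-895465) = ((1716 + 265)/(-175878))*(-1/895465) = (1981*(-1/175878))*(-1/895465) = -1981/175878*(-1/895465) = 1981/157492593270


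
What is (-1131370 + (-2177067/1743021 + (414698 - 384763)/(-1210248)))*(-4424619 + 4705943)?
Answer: -18650325837443284015649/58596879978 ≈ -3.1828e+11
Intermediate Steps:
(-1131370 + (-2177067/1743021 + (414698 - 384763)/(-1210248)))*(-4424619 + 4705943) = (-1131370 + (-2177067*1/1743021 + 29935*(-1/1210248)))*281324 = (-1131370 + (-725689/581007 - 29935/1210248))*281324 = (-1131370 - 298552035139/234387519912)*281324 = -265179306954874579/234387519912*281324 = -18650325837443284015649/58596879978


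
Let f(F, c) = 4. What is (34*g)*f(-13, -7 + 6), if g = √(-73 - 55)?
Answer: 1088*I*√2 ≈ 1538.7*I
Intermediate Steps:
g = 8*I*√2 (g = √(-128) = 8*I*√2 ≈ 11.314*I)
(34*g)*f(-13, -7 + 6) = (34*(8*I*√2))*4 = (272*I*√2)*4 = 1088*I*√2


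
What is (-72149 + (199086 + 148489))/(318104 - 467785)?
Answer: -275426/149681 ≈ -1.8401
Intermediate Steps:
(-72149 + (199086 + 148489))/(318104 - 467785) = (-72149 + 347575)/(-149681) = 275426*(-1/149681) = -275426/149681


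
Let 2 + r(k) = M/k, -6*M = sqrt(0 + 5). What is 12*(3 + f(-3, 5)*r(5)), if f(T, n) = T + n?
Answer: -12 - 4*sqrt(5)/5 ≈ -13.789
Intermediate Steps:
M = -sqrt(5)/6 (M = -sqrt(0 + 5)/6 = -sqrt(5)/6 ≈ -0.37268)
r(k) = -2 - sqrt(5)/(6*k) (r(k) = -2 + (-sqrt(5)/6)/k = -2 - sqrt(5)/(6*k))
12*(3 + f(-3, 5)*r(5)) = 12*(3 + (-3 + 5)*(-2 - 1/6*sqrt(5)/5)) = 12*(3 + 2*(-2 - 1/6*sqrt(5)*1/5)) = 12*(3 + 2*(-2 - sqrt(5)/30)) = 12*(3 + (-4 - sqrt(5)/15)) = 12*(-1 - sqrt(5)/15) = -12 - 4*sqrt(5)/5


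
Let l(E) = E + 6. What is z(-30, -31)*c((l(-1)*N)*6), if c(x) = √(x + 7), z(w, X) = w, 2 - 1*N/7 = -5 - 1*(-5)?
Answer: -30*√427 ≈ -619.92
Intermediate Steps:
N = 14 (N = 14 - 7*(-5 - 1*(-5)) = 14 - 7*(-5 + 5) = 14 - 7*0 = 14 + 0 = 14)
l(E) = 6 + E
c(x) = √(7 + x)
z(-30, -31)*c((l(-1)*N)*6) = -30*√(7 + ((6 - 1)*14)*6) = -30*√(7 + (5*14)*6) = -30*√(7 + 70*6) = -30*√(7 + 420) = -30*√427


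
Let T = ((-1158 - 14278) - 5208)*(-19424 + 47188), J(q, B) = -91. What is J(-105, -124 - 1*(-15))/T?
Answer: 7/44089232 ≈ 1.5877e-7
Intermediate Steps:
T = -573160016 (T = (-15436 - 5208)*27764 = -20644*27764 = -573160016)
J(-105, -124 - 1*(-15))/T = -91/(-573160016) = -91*(-1/573160016) = 7/44089232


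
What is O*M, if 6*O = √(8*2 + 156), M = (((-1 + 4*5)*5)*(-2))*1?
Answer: -190*√43/3 ≈ -415.30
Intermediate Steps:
M = -190 (M = (((-1 + 20)*5)*(-2))*1 = ((19*5)*(-2))*1 = (95*(-2))*1 = -190*1 = -190)
O = √43/3 (O = √(8*2 + 156)/6 = √(16 + 156)/6 = √172/6 = (2*√43)/6 = √43/3 ≈ 2.1858)
O*M = (√43/3)*(-190) = -190*√43/3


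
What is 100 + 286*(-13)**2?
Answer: 48434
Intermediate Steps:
100 + 286*(-13)**2 = 100 + 286*169 = 100 + 48334 = 48434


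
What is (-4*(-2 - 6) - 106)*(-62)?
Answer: 4588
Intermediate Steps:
(-4*(-2 - 6) - 106)*(-62) = (-4*(-8) - 106)*(-62) = (32 - 106)*(-62) = -74*(-62) = 4588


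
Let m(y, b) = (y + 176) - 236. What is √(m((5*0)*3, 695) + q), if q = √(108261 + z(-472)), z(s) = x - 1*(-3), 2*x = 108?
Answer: √(-60 + √108318) ≈ 16.405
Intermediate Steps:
x = 54 (x = (½)*108 = 54)
z(s) = 57 (z(s) = 54 - 1*(-3) = 54 + 3 = 57)
q = √108318 (q = √(108261 + 57) = √108318 ≈ 329.12)
m(y, b) = -60 + y (m(y, b) = (176 + y) - 236 = -60 + y)
√(m((5*0)*3, 695) + q) = √((-60 + (5*0)*3) + √108318) = √((-60 + 0*3) + √108318) = √((-60 + 0) + √108318) = √(-60 + √108318)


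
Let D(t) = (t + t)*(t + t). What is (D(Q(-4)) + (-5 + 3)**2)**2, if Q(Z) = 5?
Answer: 10816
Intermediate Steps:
D(t) = 4*t**2 (D(t) = (2*t)*(2*t) = 4*t**2)
(D(Q(-4)) + (-5 + 3)**2)**2 = (4*5**2 + (-5 + 3)**2)**2 = (4*25 + (-2)**2)**2 = (100 + 4)**2 = 104**2 = 10816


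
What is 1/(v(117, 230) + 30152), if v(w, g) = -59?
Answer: 1/30093 ≈ 3.3230e-5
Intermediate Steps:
1/(v(117, 230) + 30152) = 1/(-59 + 30152) = 1/30093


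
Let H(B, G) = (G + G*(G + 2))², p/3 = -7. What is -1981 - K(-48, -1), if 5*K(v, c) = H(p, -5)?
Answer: -2001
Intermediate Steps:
p = -21 (p = 3*(-7) = -21)
H(B, G) = (G + G*(2 + G))²
K(v, c) = 20 (K(v, c) = ((-5)²*(3 - 5)²)/5 = (25*(-2)²)/5 = (25*4)/5 = (⅕)*100 = 20)
-1981 - K(-48, -1) = -1981 - 1*20 = -1981 - 20 = -2001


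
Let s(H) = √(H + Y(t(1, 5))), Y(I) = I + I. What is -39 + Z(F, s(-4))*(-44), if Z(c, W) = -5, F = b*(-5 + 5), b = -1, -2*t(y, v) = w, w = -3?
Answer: 181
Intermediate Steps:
t(y, v) = 3/2 (t(y, v) = -½*(-3) = 3/2)
Y(I) = 2*I
s(H) = √(3 + H) (s(H) = √(H + 2*(3/2)) = √(H + 3) = √(3 + H))
F = 0 (F = -(-5 + 5) = -1*0 = 0)
-39 + Z(F, s(-4))*(-44) = -39 - 5*(-44) = -39 + 220 = 181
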